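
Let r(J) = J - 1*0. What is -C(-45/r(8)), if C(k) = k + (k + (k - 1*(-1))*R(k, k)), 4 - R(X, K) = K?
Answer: 3569/64 ≈ 55.766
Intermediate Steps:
R(X, K) = 4 - K
r(J) = J (r(J) = J + 0 = J)
C(k) = 2*k + (1 + k)*(4 - k) (C(k) = k + (k + (k - 1*(-1))*(4 - k)) = k + (k + (k + 1)*(4 - k)) = k + (k + (1 + k)*(4 - k)) = 2*k + (1 + k)*(4 - k))
-C(-45/r(8)) = -(4 - 45/8 - (-45/8)*(-4 - 45/8)) = -(4 - 45*1/8 - (-45*1/8)*(-4 - 45*1/8)) = -(4 - 45/8 - 1*(-45/8)*(-4 - 45/8)) = -(4 - 45/8 - 1*(-45/8)*(-77/8)) = -(4 - 45/8 - 3465/64) = -1*(-3569/64) = 3569/64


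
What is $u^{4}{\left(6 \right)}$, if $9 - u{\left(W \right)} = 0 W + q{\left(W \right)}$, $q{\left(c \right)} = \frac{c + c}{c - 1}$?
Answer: $\frac{1185921}{625} \approx 1897.5$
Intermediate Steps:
$q{\left(c \right)} = \frac{2 c}{-1 + c}$
$u{\left(W \right)} = 9 - \frac{2 W}{-1 + W}$ ($u{\left(W \right)} = 9 - \left(0 W + \frac{2 W}{-1 + W}\right) = 9 - \left(0 + \frac{2 W}{-1 + W}\right) = 9 - \frac{2 W}{-1 + W}$)
$u^{4}{\left(6 \right)} = \left(\frac{-9 + 7 \cdot 6}{-1 + 6}\right)^{4} = \left(\frac{-9 + 42}{5}\right)^{4} = \left(\frac{1}{5} \cdot 33\right)^{4} = \left(\frac{33}{5}\right)^{4} = \frac{1185921}{625}$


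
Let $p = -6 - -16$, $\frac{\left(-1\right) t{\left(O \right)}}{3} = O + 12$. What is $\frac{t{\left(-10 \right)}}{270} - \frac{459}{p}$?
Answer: $- \frac{4133}{90} \approx -45.922$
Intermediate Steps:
$t{\left(O \right)} = -36 - 3 O$ ($t{\left(O \right)} = - 3 \left(O + 12\right) = - 3 \left(12 + O\right) = -36 - 3 O$)
$p = 10$ ($p = -6 + 16 = 10$)
$\frac{t{\left(-10 \right)}}{270} - \frac{459}{p} = \frac{-36 - -30}{270} - \frac{459}{10} = \left(-36 + 30\right) \frac{1}{270} - \frac{459}{10} = \left(-6\right) \frac{1}{270} - \frac{459}{10} = - \frac{1}{45} - \frac{459}{10} = - \frac{4133}{90}$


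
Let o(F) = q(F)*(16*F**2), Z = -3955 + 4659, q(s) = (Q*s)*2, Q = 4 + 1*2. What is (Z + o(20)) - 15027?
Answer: 1521677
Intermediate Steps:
Q = 6 (Q = 4 + 2 = 6)
q(s) = 12*s (q(s) = (6*s)*2 = 12*s)
Z = 704
o(F) = 192*F**3 (o(F) = (12*F)*(16*F**2) = 192*F**3)
(Z + o(20)) - 15027 = (704 + 192*20**3) - 15027 = (704 + 192*8000) - 15027 = (704 + 1536000) - 15027 = 1536704 - 15027 = 1521677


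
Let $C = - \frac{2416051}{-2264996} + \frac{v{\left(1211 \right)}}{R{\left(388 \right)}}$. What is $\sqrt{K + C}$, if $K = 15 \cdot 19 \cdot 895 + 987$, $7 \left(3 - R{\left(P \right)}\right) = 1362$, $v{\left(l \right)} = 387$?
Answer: $\frac{3 \sqrt{810118278199793543439}}{168742202} \approx 506.02$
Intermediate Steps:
$R{\left(P \right)} = - \frac{1341}{7}$ ($R{\left(P \right)} = 3 - \frac{1362}{7} = - \frac{1341}{7}$)
$C = - \frac{321772197}{337484404}$ ($C = - \frac{2416051}{-2264996} + \frac{387}{- \frac{1341}{7}} = \left(-2416051\right) \left(- \frac{1}{2264996}\right) + 387 \left(- \frac{7}{1341}\right) = \frac{2416051}{2264996} - \frac{301}{149} = - \frac{321772197}{337484404} \approx -0.95344$)
$K = 256062$ ($K = 285 \cdot 895 + 987 = 255075 + 987 = 256062$)
$\sqrt{K + C} = \sqrt{256062 - \frac{321772197}{337484404}} = \sqrt{\frac{86416609684851}{337484404}} = \frac{3 \sqrt{810118278199793543439}}{168742202}$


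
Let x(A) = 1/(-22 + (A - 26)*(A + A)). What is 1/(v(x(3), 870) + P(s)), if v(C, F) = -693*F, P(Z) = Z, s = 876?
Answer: -1/602034 ≈ -1.6610e-6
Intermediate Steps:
x(A) = 1/(-22 + 2*A*(-26 + A)) (x(A) = 1/(-22 + (-26 + A)*(2*A)) = 1/(-22 + 2*A*(-26 + A)))
1/(v(x(3), 870) + P(s)) = 1/(-693*870 + 876) = 1/(-602910 + 876) = 1/(-602034) = -1/602034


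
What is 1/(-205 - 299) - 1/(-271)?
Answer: 233/136584 ≈ 0.0017059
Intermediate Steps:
1/(-205 - 299) - 1/(-271) = 1/(-504) - 1*(-1/271) = -1/504 + 1/271 = 233/136584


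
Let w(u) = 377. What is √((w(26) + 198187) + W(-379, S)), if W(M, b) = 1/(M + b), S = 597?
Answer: √9436555754/218 ≈ 445.61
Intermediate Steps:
√((w(26) + 198187) + W(-379, S)) = √((377 + 198187) + 1/(-379 + 597)) = √(198564 + 1/218) = √(43286953/218) = √9436555754/218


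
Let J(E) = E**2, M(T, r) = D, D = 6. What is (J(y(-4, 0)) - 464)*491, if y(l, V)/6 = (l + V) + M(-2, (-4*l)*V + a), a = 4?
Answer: -157120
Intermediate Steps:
M(T, r) = 6
y(l, V) = 36 + 6*V + 6*l (y(l, V) = 6*((l + V) + 6) = 6*((V + l) + 6) = 6*(6 + V + l) = 36 + 6*V + 6*l)
(J(y(-4, 0)) - 464)*491 = ((36 + 6*0 + 6*(-4))**2 - 464)*491 = ((36 + 0 - 24)**2 - 464)*491 = (12**2 - 464)*491 = (144 - 464)*491 = -320*491 = -157120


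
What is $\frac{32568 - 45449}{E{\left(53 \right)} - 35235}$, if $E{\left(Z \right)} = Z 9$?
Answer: $\frac{12881}{34758} \approx 0.37059$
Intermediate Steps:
$E{\left(Z \right)} = 9 Z$
$\frac{32568 - 45449}{E{\left(53 \right)} - 35235} = \frac{32568 - 45449}{9 \cdot 53 - 35235} = - \frac{12881}{477 - 35235} = - \frac{12881}{-34758} = \left(-12881\right) \left(- \frac{1}{34758}\right) = \frac{12881}{34758}$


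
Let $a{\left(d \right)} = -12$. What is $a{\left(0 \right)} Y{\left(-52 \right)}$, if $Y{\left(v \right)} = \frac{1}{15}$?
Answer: $- \frac{4}{5} \approx -0.8$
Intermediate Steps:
$Y{\left(v \right)} = \frac{1}{15}$
$a{\left(0 \right)} Y{\left(-52 \right)} = \left(-12\right) \frac{1}{15} = - \frac{4}{5}$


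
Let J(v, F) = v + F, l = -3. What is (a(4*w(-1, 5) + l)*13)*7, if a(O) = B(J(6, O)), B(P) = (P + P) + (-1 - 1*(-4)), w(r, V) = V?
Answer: 4459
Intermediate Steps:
J(v, F) = F + v
B(P) = 3 + 2*P (B(P) = 2*P + (-1 + 4) = 2*P + 3 = 3 + 2*P)
a(O) = 15 + 2*O (a(O) = 3 + 2*(O + 6) = 3 + 2*(6 + O) = 3 + (12 + 2*O) = 15 + 2*O)
(a(4*w(-1, 5) + l)*13)*7 = ((15 + 2*(4*5 - 3))*13)*7 = ((15 + 2*(20 - 3))*13)*7 = ((15 + 2*17)*13)*7 = ((15 + 34)*13)*7 = (49*13)*7 = 637*7 = 4459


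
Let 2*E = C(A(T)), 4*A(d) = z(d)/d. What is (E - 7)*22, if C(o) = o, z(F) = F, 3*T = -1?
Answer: -605/4 ≈ -151.25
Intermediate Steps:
T = -⅓ (T = (⅓)*(-1) = -⅓ ≈ -0.33333)
A(d) = ¼ (A(d) = (d/d)/4 = (¼)*1 = ¼)
E = ⅛ (E = (½)*(¼) = ⅛ ≈ 0.12500)
(E - 7)*22 = (⅛ - 7)*22 = -55/8*22 = -605/4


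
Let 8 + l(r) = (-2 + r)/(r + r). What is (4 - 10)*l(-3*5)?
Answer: 223/5 ≈ 44.600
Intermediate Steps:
l(r) = -8 + (-2 + r)/(2*r) (l(r) = -8 + (-2 + r)/(r + r) = -8 + (-2 + r)/((2*r)) = -8 + (-2 + r)*(1/(2*r)) = -8 + (-2 + r)/(2*r))
(4 - 10)*l(-3*5) = (4 - 10)*(-15/2 - 1/((-3*5))) = -6*(-15/2 - 1/(-15)) = -6*(-15/2 - 1*(-1/15)) = -6*(-15/2 + 1/15) = -6*(-223/30) = 223/5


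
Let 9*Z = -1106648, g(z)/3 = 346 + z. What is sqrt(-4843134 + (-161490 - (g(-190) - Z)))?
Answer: 2*I*sqrt(11538119)/3 ≈ 2264.5*I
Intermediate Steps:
g(z) = 1038 + 3*z (g(z) = 3*(346 + z) = 1038 + 3*z)
Z = -1106648/9 (Z = (1/9)*(-1106648) = -1106648/9 ≈ -1.2296e+5)
sqrt(-4843134 + (-161490 - (g(-190) - Z))) = sqrt(-4843134 + (-161490 - ((1038 + 3*(-190)) - 1*(-1106648/9)))) = sqrt(-4843134 + (-161490 - ((1038 - 570) + 1106648/9))) = sqrt(-4843134 + (-161490 - (468 + 1106648/9))) = sqrt(-4843134 + (-161490 - 1*1110860/9)) = sqrt(-4843134 + (-161490 - 1110860/9)) = sqrt(-4843134 - 2564270/9) = sqrt(-46152476/9) = 2*I*sqrt(11538119)/3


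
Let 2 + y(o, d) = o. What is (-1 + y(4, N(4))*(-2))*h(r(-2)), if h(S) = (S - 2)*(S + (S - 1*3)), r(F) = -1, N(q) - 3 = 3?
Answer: -75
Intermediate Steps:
N(q) = 6 (N(q) = 3 + 3 = 6)
y(o, d) = -2 + o
h(S) = (-3 + 2*S)*(-2 + S) (h(S) = (-2 + S)*(S + (S - 3)) = (-2 + S)*(S + (-3 + S)) = (-2 + S)*(-3 + 2*S) = (-3 + 2*S)*(-2 + S))
(-1 + y(4, N(4))*(-2))*h(r(-2)) = (-1 + (-2 + 4)*(-2))*(6 - 7*(-1) + 2*(-1)**2) = (-1 + 2*(-2))*(6 + 7 + 2*1) = (-1 - 4)*(6 + 7 + 2) = -5*15 = -75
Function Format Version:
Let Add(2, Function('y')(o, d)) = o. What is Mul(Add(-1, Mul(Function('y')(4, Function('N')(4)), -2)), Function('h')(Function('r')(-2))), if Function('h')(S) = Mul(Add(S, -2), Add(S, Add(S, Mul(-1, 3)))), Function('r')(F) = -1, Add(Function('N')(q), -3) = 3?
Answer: -75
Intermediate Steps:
Function('N')(q) = 6 (Function('N')(q) = Add(3, 3) = 6)
Function('y')(o, d) = Add(-2, o)
Function('h')(S) = Mul(Add(-3, Mul(2, S)), Add(-2, S)) (Function('h')(S) = Mul(Add(-2, S), Add(S, Add(S, -3))) = Mul(Add(-2, S), Add(S, Add(-3, S))) = Mul(Add(-2, S), Add(-3, Mul(2, S))) = Mul(Add(-3, Mul(2, S)), Add(-2, S)))
Mul(Add(-1, Mul(Function('y')(4, Function('N')(4)), -2)), Function('h')(Function('r')(-2))) = Mul(Add(-1, Mul(Add(-2, 4), -2)), Add(6, Mul(-7, -1), Mul(2, Pow(-1, 2)))) = Mul(Add(-1, Mul(2, -2)), Add(6, 7, Mul(2, 1))) = Mul(Add(-1, -4), Add(6, 7, 2)) = Mul(-5, 15) = -75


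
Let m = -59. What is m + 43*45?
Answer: 1876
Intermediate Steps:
m + 43*45 = -59 + 43*45 = -59 + 1935 = 1876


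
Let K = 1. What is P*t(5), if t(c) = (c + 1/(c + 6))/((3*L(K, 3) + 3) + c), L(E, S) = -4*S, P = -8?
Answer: 16/11 ≈ 1.4545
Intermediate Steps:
t(c) = (c + 1/(6 + c))/(-33 + c) (t(c) = (c + 1/(c + 6))/((3*(-4*3) + 3) + c) = (c + 1/(6 + c))/((3*(-12) + 3) + c) = (c + 1/(6 + c))/((-36 + 3) + c) = (c + 1/(6 + c))/(-33 + c))
P*t(5) = -8*(1 + 5**2 + 6*5)/(-198 + 5**2 - 27*5) = -8*(1 + 25 + 30)/(-198 + 25 - 135) = -8*56/(-308) = -(-2)*56/77 = -8*(-2/11) = 16/11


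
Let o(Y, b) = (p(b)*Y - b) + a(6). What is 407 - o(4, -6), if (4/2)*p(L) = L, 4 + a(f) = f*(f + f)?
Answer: 345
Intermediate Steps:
a(f) = -4 + 2*f² (a(f) = -4 + f*(f + f) = -4 + f*(2*f) = -4 + 2*f²)
p(L) = L/2
o(Y, b) = 68 - b + Y*b/2 (o(Y, b) = ((b/2)*Y - b) + (-4 + 2*6²) = (Y*b/2 - b) + (-4 + 2*36) = (-b + Y*b/2) + (-4 + 72) = (-b + Y*b/2) + 68 = 68 - b + Y*b/2)
407 - o(4, -6) = 407 - (68 - 1*(-6) + (½)*4*(-6)) = 407 - (68 + 6 - 12) = 407 - 1*62 = 407 - 62 = 345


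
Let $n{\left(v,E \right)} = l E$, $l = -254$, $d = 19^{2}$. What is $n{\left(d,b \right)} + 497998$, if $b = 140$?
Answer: $462438$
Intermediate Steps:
$d = 361$
$n{\left(v,E \right)} = - 254 E$
$n{\left(d,b \right)} + 497998 = \left(-254\right) 140 + 497998 = -35560 + 497998 = 462438$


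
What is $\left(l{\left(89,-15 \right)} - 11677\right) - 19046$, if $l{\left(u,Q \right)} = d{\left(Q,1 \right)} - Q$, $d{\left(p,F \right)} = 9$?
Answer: $-30699$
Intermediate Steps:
$l{\left(u,Q \right)} = 9 - Q$
$\left(l{\left(89,-15 \right)} - 11677\right) - 19046 = \left(\left(9 - -15\right) - 11677\right) - 19046 = \left(\left(9 + 15\right) - 11677\right) - 19046 = \left(24 - 11677\right) - 19046 = -11653 - 19046 = -30699$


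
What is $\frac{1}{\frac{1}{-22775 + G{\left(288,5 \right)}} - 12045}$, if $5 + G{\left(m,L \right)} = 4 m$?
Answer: $- \frac{21628}{260509261} \approx -8.3022 \cdot 10^{-5}$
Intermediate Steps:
$G{\left(m,L \right)} = -5 + 4 m$
$\frac{1}{\frac{1}{-22775 + G{\left(288,5 \right)}} - 12045} = \frac{1}{\frac{1}{-22775 + \left(-5 + 4 \cdot 288\right)} - 12045} = \frac{1}{\frac{1}{-22775 + \left(-5 + 1152\right)} - 12045} = \frac{1}{\frac{1}{-22775 + 1147} - 12045} = \frac{1}{\frac{1}{-21628} - 12045} = \frac{1}{- \frac{1}{21628} - 12045} = \frac{1}{- \frac{260509261}{21628}} = - \frac{21628}{260509261}$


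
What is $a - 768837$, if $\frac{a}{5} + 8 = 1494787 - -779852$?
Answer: $10604318$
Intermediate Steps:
$a = 11373155$ ($a = -40 + 5 \left(1494787 - -779852\right) = -40 + 5 \left(1494787 + 779852\right) = -40 + 5 \cdot 2274639 = -40 + 11373195 = 11373155$)
$a - 768837 = 11373155 - 768837 = 10604318$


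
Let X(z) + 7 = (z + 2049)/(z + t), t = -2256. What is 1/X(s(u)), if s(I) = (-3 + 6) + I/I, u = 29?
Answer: -2252/17817 ≈ -0.12640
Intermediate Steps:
s(I) = 4 (s(I) = 3 + 1 = 4)
X(z) = -7 + (2049 + z)/(-2256 + z) (X(z) = -7 + (z + 2049)/(z - 2256) = -7 + (2049 + z)/(-2256 + z))
1/X(s(u)) = 1/(3*(5947 - 2*4)/(-2256 + 4)) = 1/(3*(5947 - 8)/(-2252)) = 1/(3*(-1/2252)*5939) = 1/(-17817/2252) = -2252/17817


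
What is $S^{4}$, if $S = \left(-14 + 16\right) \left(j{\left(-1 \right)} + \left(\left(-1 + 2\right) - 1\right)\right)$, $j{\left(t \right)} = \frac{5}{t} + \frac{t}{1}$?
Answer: $20736$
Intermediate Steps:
$j{\left(t \right)} = t + \frac{5}{t}$ ($j{\left(t \right)} = \frac{5}{t} + t 1 = \frac{5}{t} + t = t + \frac{5}{t}$)
$S = -12$ ($S = \left(-14 + 16\right) \left(\left(-1 + \frac{5}{-1}\right) + \left(\left(-1 + 2\right) - 1\right)\right) = 2 \left(\left(-1 + 5 \left(-1\right)\right) + \left(1 - 1\right)\right) = 2 \left(\left(-1 - 5\right) + 0\right) = 2 \left(-6 + 0\right) = 2 \left(-6\right) = -12$)
$S^{4} = \left(-12\right)^{4} = 20736$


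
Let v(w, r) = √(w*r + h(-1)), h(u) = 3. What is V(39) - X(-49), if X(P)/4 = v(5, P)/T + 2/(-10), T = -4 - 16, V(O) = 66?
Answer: 334/5 + 11*I*√2/5 ≈ 66.8 + 3.1113*I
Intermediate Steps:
v(w, r) = √(3 + r*w) (v(w, r) = √(w*r + 3) = √(r*w + 3) = √(3 + r*w))
T = -20
X(P) = -⅘ - √(3 + 5*P)/5 (X(P) = 4*(√(3 + P*5)/(-20) + 2/(-10)) = 4*(√(3 + 5*P)*(-1/20) + 2*(-⅒)) = 4*(-√(3 + 5*P)/20 - ⅕) = 4*(-⅕ - √(3 + 5*P)/20) = -⅘ - √(3 + 5*P)/5)
V(39) - X(-49) = 66 - (-⅘ - √(3 + 5*(-49))/5) = 66 - (-⅘ - √(3 - 245)/5) = 66 - (-⅘ - 11*I*√2/5) = 66 + (⅘ + 11*I*√2/5) = 334/5 + 11*I*√2/5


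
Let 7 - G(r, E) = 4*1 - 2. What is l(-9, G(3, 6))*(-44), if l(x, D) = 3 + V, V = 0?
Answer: -132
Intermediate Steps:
G(r, E) = 5 (G(r, E) = 7 - (4*1 - 2) = 7 - (4 - 2) = 7 - 1*2 = 7 - 2 = 5)
l(x, D) = 3 (l(x, D) = 3 + 0 = 3)
l(-9, G(3, 6))*(-44) = 3*(-44) = -132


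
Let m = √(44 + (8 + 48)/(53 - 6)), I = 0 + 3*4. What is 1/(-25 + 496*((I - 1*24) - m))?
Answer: -280919/1156514879 + 2976*√2773/1156514879 ≈ -0.00010740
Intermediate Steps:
I = 12 (I = 0 + 12 = 12)
m = 6*√2773/47 (m = √(44 + 56/47) = √(2124/47) = 6*√2773/47 ≈ 6.7225)
1/(-25 + 496*((I - 1*24) - m)) = 1/(-25 + 496*((12 - 1*24) - 6*√2773/47)) = 1/(-25 + 496*((12 - 24) - 6*√2773/47)) = 1/(-25 + 496*(-12 - 6*√2773/47)) = 1/(-25 + (-5952 - 2976*√2773/47)) = 1/(-5977 - 2976*√2773/47)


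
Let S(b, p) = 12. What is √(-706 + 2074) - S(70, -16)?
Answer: -12 + 6*√38 ≈ 24.986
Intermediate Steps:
√(-706 + 2074) - S(70, -16) = √(-706 + 2074) - 1*12 = √1368 - 12 = 6*√38 - 12 = -12 + 6*√38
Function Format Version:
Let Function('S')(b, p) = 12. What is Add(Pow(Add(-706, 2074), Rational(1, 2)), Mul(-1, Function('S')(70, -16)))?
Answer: Add(-12, Mul(6, Pow(38, Rational(1, 2)))) ≈ 24.986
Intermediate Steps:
Add(Pow(Add(-706, 2074), Rational(1, 2)), Mul(-1, Function('S')(70, -16))) = Add(Pow(Add(-706, 2074), Rational(1, 2)), Mul(-1, 12)) = Add(Pow(1368, Rational(1, 2)), -12) = Add(Mul(6, Pow(38, Rational(1, 2))), -12) = Add(-12, Mul(6, Pow(38, Rational(1, 2))))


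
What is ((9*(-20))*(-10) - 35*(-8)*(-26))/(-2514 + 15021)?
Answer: -5480/12507 ≈ -0.43815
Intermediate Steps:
((9*(-20))*(-10) - 35*(-8)*(-26))/(-2514 + 15021) = (-180*(-10) + 280*(-26))/12507 = (1800 - 7280)*(1/12507) = -5480*1/12507 = -5480/12507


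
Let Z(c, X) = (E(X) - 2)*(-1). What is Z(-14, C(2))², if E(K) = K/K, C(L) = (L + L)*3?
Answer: 1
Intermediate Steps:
C(L) = 6*L (C(L) = (2*L)*3 = 6*L)
E(K) = 1
Z(c, X) = 1 (Z(c, X) = (1 - 2)*(-1) = -1*(-1) = 1)
Z(-14, C(2))² = 1² = 1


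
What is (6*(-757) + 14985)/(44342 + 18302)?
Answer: 10443/62644 ≈ 0.16670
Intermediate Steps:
(6*(-757) + 14985)/(44342 + 18302) = (-4542 + 14985)/62644 = 10443*(1/62644) = 10443/62644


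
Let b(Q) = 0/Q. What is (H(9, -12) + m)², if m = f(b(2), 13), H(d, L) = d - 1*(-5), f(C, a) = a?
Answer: 729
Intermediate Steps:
b(Q) = 0
H(d, L) = 5 + d (H(d, L) = d + 5 = 5 + d)
m = 13
(H(9, -12) + m)² = ((5 + 9) + 13)² = (14 + 13)² = 27² = 729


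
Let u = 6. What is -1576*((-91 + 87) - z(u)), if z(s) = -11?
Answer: -11032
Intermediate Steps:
-1576*((-91 + 87) - z(u)) = -1576*((-91 + 87) - 1*(-11)) = -1576*(-4 + 11) = -1576*7 = -11032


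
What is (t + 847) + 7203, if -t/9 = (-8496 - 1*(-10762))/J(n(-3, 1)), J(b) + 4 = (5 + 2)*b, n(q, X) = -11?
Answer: 74716/9 ≈ 8301.8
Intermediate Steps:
J(b) = -4 + 7*b (J(b) = -4 + (5 + 2)*b = -4 + 7*b)
t = 2266/9 (t = -9*(-8496 - 1*(-10762))/(-4 + 7*(-11)) = -9*(-8496 + 10762)/(-4 - 77) = -20394/(-81) = -20394*(-1)/81 = -9*(-2266/81) = 2266/9 ≈ 251.78)
(t + 847) + 7203 = (2266/9 + 847) + 7203 = 9889/9 + 7203 = 74716/9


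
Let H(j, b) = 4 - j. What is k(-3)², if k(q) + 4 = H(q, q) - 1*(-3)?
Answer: 36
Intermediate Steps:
k(q) = 3 - q (k(q) = -4 + ((4 - q) - 1*(-3)) = -4 + ((4 - q) + 3) = -4 + (7 - q) = 3 - q)
k(-3)² = (3 - 1*(-3))² = (3 + 3)² = 6² = 36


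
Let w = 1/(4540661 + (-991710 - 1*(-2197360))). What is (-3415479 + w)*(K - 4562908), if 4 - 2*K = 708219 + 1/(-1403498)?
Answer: 67721119093700477434145504/4032467997939 ≈ 1.6794e+13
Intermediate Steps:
w = 1/5746311 (w = 1/(4540661 + (-991710 + 2197360)) = 1/(4540661 + 1205650) = 1/5746311 ≈ 1.7402e-7)
K = -993978336069/2806996 (K = 2 - (708219 + 1/(-1403498))/2 = 2 - (708219 - 1/1403498)/2 = 2 - ½*993983950061/1403498 = 2 - 993983950061/2806996 = -993978336069/2806996 ≈ -3.5411e+5)
(-3415479 + w)*(K - 4562908) = (-3415479 + 1/5746311)*(-993978336069/2806996 - 4562908) = -19626404547968/5746311*(-13802042840437/2806996) = 67721119093700477434145504/4032467997939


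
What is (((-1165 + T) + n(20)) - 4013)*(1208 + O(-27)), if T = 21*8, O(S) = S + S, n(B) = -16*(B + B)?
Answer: -6520100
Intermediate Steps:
n(B) = -32*B
O(S) = 2*S
T = 168
(((-1165 + T) + n(20)) - 4013)*(1208 + O(-27)) = (((-1165 + 168) - 32*20) - 4013)*(1208 + 2*(-27)) = ((-997 - 640) - 4013)*(1208 - 54) = (-1637 - 4013)*1154 = -5650*1154 = -6520100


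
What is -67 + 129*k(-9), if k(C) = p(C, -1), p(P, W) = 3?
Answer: 320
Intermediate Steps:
k(C) = 3
-67 + 129*k(-9) = -67 + 129*3 = -67 + 387 = 320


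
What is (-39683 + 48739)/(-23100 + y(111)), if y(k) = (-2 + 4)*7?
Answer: -4528/11543 ≈ -0.39227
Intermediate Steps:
y(k) = 14 (y(k) = 2*7 = 14)
(-39683 + 48739)/(-23100 + y(111)) = (-39683 + 48739)/(-23100 + 14) = 9056/(-23086) = 9056*(-1/23086) = -4528/11543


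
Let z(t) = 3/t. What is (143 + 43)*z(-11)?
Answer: -558/11 ≈ -50.727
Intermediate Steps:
(143 + 43)*z(-11) = (143 + 43)*(3/(-11)) = 186*(3*(-1/11)) = 186*(-3/11) = -558/11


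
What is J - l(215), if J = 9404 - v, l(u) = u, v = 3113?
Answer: 6076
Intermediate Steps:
J = 6291 (J = 9404 - 1*3113 = 9404 - 3113 = 6291)
J - l(215) = 6291 - 1*215 = 6291 - 215 = 6076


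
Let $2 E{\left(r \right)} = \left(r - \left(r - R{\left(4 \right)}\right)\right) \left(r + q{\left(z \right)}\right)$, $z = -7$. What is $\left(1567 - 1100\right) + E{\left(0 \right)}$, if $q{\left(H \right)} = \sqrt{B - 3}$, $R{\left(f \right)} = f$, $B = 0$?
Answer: $467 + 2 i \sqrt{3} \approx 467.0 + 3.4641 i$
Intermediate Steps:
$q{\left(H \right)} = i \sqrt{3}$ ($q{\left(H \right)} = \sqrt{0 - 3} = \sqrt{-3} = i \sqrt{3}$)
$E{\left(r \right)} = 2 r + 2 i \sqrt{3}$ ($E{\left(r \right)} = \frac{\left(r - \left(-4 + r\right)\right) \left(r + i \sqrt{3}\right)}{2} = \frac{4 \left(r + i \sqrt{3}\right)}{2} = \frac{4 r + 4 i \sqrt{3}}{2} = 2 r + 2 i \sqrt{3}$)
$\left(1567 - 1100\right) + E{\left(0 \right)} = \left(1567 - 1100\right) + \left(2 \cdot 0 + 2 i \sqrt{3}\right) = 467 + \left(0 + 2 i \sqrt{3}\right) = 467 + 2 i \sqrt{3}$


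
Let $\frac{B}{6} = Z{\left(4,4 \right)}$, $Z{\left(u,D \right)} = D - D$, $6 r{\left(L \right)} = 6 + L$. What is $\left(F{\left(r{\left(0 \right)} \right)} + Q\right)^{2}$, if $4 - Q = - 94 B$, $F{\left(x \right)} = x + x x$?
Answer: $36$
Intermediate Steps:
$r{\left(L \right)} = 1 + \frac{L}{6}$ ($r{\left(L \right)} = \frac{6 + L}{6} = 1 + \frac{L}{6}$)
$F{\left(x \right)} = x + x^{2}$
$Z{\left(u,D \right)} = 0$
$B = 0$ ($B = 6 \cdot 0 = 0$)
$Q = 4$ ($Q = 4 - \left(-94\right) 0 = 4 - 0 = 4 + 0 = 4$)
$\left(F{\left(r{\left(0 \right)} \right)} + Q\right)^{2} = \left(\left(1 + \frac{1}{6} \cdot 0\right) \left(1 + \left(1 + \frac{1}{6} \cdot 0\right)\right) + 4\right)^{2} = \left(\left(1 + 0\right) \left(1 + \left(1 + 0\right)\right) + 4\right)^{2} = \left(1 \left(1 + 1\right) + 4\right)^{2} = \left(1 \cdot 2 + 4\right)^{2} = \left(2 + 4\right)^{2} = 6^{2} = 36$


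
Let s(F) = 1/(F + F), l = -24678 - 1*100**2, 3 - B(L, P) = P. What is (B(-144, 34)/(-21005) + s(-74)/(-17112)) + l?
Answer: -1844757125909779/53196758880 ≈ -34678.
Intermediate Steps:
B(L, P) = 3 - P
l = -34678 (l = -24678 - 1*10000 = -24678 - 10000 = -34678)
s(F) = 1/(2*F)
(B(-144, 34)/(-21005) + s(-74)/(-17112)) + l = ((3 - 1*34)/(-21005) + ((1/2)/(-74))/(-17112)) - 34678 = ((3 - 34)*(-1/21005) + ((1/2)*(-1/74))*(-1/17112)) - 34678 = (-31*(-1/21005) - 1/148*(-1/17112)) - 34678 = (31/21005 + 1/2532576) - 34678 = 78530861/53196758880 - 34678 = -1844757125909779/53196758880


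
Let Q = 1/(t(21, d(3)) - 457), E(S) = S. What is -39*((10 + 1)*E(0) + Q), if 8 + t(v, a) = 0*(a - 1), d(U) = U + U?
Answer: 13/155 ≈ 0.083871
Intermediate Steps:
d(U) = 2*U
t(v, a) = -8 (t(v, a) = -8 + 0*(a - 1) = -8 + 0*(-1 + a) = -8 + 0 = -8)
Q = -1/465 (Q = 1/(-8 - 457) = 1/(-465) = -1/465 ≈ -0.0021505)
-39*((10 + 1)*E(0) + Q) = -39*((10 + 1)*0 - 1/465) = -39*(11*0 - 1/465) = -39*(0 - 1/465) = -39*(-1/465) = 13/155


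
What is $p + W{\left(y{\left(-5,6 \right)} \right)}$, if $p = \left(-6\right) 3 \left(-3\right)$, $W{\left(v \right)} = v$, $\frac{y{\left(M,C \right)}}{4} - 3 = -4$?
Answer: $50$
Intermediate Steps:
$y{\left(M,C \right)} = -4$ ($y{\left(M,C \right)} = 12 + 4 \left(-4\right) = 12 - 16 = -4$)
$p = 54$ ($p = \left(-18\right) \left(-3\right) = 54$)
$p + W{\left(y{\left(-5,6 \right)} \right)} = 54 - 4 = 50$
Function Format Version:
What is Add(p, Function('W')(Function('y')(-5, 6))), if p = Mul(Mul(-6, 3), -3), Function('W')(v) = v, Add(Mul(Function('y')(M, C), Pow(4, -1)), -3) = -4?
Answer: 50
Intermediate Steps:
Function('y')(M, C) = -4 (Function('y')(M, C) = Add(12, Mul(4, -4)) = Add(12, -16) = -4)
p = 54 (p = Mul(-18, -3) = 54)
Add(p, Function('W')(Function('y')(-5, 6))) = Add(54, -4) = 50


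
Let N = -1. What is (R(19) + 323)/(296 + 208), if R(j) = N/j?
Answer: 767/1197 ≈ 0.64077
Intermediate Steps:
R(j) = -1/j
(R(19) + 323)/(296 + 208) = (-1/19 + 323)/(296 + 208) = (-1*1/19 + 323)/504 = (-1/19 + 323)*(1/504) = (6136/19)*(1/504) = 767/1197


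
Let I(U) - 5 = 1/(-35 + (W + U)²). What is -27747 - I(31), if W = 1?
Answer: -27446729/989 ≈ -27752.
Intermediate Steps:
I(U) = 5 + 1/(-35 + (1 + U)²)
-27747 - I(31) = -27747 - (-174 + 5*(1 + 31)²)/(-35 + (1 + 31)²) = -27747 - (-174 + 5*32²)/(-35 + 32²) = -27747 - (-174 + 5*1024)/(-35 + 1024) = -27747 - (-174 + 5120)/989 = -27747 - 4946/989 = -27446729/989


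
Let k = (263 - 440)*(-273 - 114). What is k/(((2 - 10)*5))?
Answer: -68499/40 ≈ -1712.5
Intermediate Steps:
k = 68499 (k = -177*(-387) = 68499)
k/(((2 - 10)*5)) = 68499/(((2 - 10)*5)) = 68499/((-8*5)) = 68499/(-40) = 68499*(-1/40) = -68499/40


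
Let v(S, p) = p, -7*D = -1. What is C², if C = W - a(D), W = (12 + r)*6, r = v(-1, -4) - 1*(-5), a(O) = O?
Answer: 297025/49 ≈ 6061.7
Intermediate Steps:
D = ⅐ (D = -⅐*(-1) = ⅐ ≈ 0.14286)
r = 1 (r = -4 - 1*(-5) = -4 + 5 = 1)
W = 78 (W = (12 + 1)*6 = 13*6 = 78)
C = 545/7 (C = 78 - 1*⅐ = 78 - ⅐ = 545/7 ≈ 77.857)
C² = (545/7)² = 297025/49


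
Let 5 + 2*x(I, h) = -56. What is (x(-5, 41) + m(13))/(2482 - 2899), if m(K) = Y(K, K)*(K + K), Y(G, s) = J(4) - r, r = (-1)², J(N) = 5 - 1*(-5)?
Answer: -407/834 ≈ -0.48801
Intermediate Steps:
J(N) = 10 (J(N) = 5 + 5 = 10)
r = 1
x(I, h) = -61/2 (x(I, h) = -5/2 + (½)*(-56) = -5/2 - 28 = -61/2)
Y(G, s) = 9 (Y(G, s) = 10 - 1*1 = 10 - 1 = 9)
m(K) = 18*K (m(K) = 9*(K + K) = 9*(2*K) = 18*K)
(x(-5, 41) + m(13))/(2482 - 2899) = (-61/2 + 18*13)/(2482 - 2899) = (-61/2 + 234)/(-417) = (407/2)*(-1/417) = -407/834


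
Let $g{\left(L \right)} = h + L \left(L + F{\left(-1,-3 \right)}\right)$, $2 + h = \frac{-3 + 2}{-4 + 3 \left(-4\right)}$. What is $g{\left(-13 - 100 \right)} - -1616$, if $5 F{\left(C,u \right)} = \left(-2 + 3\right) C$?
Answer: $\frac{1152453}{80} \approx 14406.0$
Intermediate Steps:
$F{\left(C,u \right)} = \frac{C}{5}$ ($F{\left(C,u \right)} = \frac{\left(-2 + 3\right) C}{5} = \frac{1 C}{5} = \frac{C}{5}$)
$h = - \frac{31}{16}$ ($h = -2 + \frac{-3 + 2}{-4 + 3 \left(-4\right)} = -2 - \frac{1}{-4 - 12} = -2 - \frac{1}{-16} = -2 - - \frac{1}{16} = -2 + \frac{1}{16} = - \frac{31}{16} \approx -1.9375$)
$g{\left(L \right)} = - \frac{31}{16} + L \left(- \frac{1}{5} + L\right)$ ($g{\left(L \right)} = - \frac{31}{16} + L \left(L + \frac{1}{5} \left(-1\right)\right) = - \frac{31}{16} + L \left(L - \frac{1}{5}\right) = - \frac{31}{16} + L \left(- \frac{1}{5} + L\right)$)
$g{\left(-13 - 100 \right)} - -1616 = \left(- \frac{31}{16} + \left(-13 - 100\right)^{2} - \frac{-13 - 100}{5}\right) - -1616 = \left(- \frac{31}{16} + \left(-13 - 100\right)^{2} - \frac{-13 - 100}{5}\right) + 1616 = \left(- \frac{31}{16} + \left(-113\right)^{2} - - \frac{113}{5}\right) + 1616 = \left(- \frac{31}{16} + 12769 + \frac{113}{5}\right) + 1616 = \frac{1023173}{80} + 1616 = \frac{1152453}{80}$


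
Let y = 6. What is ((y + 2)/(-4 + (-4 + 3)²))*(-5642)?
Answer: 45136/3 ≈ 15045.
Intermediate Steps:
((y + 2)/(-4 + (-4 + 3)²))*(-5642) = ((6 + 2)/(-4 + (-4 + 3)²))*(-5642) = (8/(-4 + (-1)²))*(-5642) = (8/(-4 + 1))*(-5642) = (8/(-3))*(-5642) = (8*(-⅓))*(-5642) = -8/3*(-5642) = 45136/3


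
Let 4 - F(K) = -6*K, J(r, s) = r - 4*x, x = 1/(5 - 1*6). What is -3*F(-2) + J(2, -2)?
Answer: 30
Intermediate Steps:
x = -1 (x = 1/(5 - 6) = 1/(-1) = 1*(-1) = -1)
J(r, s) = 4 + r (J(r, s) = r - 4*(-1) = r + 4 = 4 + r)
F(K) = 4 + 6*K (F(K) = 4 - (-6)*K = 4 + 6*K)
-3*F(-2) + J(2, -2) = -3*(4 + 6*(-2)) + (4 + 2) = -3*(4 - 12) + 6 = -3*(-8) + 6 = 24 + 6 = 30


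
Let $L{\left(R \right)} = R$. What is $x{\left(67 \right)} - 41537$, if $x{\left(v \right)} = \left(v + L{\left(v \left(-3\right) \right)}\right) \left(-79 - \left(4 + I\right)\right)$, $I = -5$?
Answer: $-31085$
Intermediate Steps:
$x{\left(v \right)} = 156 v$ ($x{\left(v \right)} = \left(v + v \left(-3\right)\right) \left(-79 - -1\right) = \left(v - 3 v\right) \left(-79 + \left(5 - 4\right)\right) = - 2 v \left(-79 + 1\right) = - 2 v \left(-78\right) = 156 v$)
$x{\left(67 \right)} - 41537 = 156 \cdot 67 - 41537 = 10452 - 41537 = -31085$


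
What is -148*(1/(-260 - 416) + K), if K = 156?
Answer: -3901835/169 ≈ -23088.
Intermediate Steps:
-148*(1/(-260 - 416) + K) = -148*(1/(-260 - 416) + 156) = -148*(1/(-676) + 156) = -148*(-1/676 + 156) = -148*105455/676 = -3901835/169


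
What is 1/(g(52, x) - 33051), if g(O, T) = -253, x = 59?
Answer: -1/33304 ≈ -3.0026e-5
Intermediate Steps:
1/(g(52, x) - 33051) = 1/(-253 - 33051) = 1/(-33304) = -1/33304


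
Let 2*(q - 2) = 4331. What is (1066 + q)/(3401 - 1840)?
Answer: 29/14 ≈ 2.0714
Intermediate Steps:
q = 4335/2 (q = 2 + (½)*4331 = 2 + 4331/2 = 4335/2 ≈ 2167.5)
(1066 + q)/(3401 - 1840) = (1066 + 4335/2)/(3401 - 1840) = (6467/2)/1561 = (6467/2)*(1/1561) = 29/14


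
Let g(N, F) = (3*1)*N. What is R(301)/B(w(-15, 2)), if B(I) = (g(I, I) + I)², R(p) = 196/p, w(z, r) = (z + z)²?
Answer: 7/139320000 ≈ 5.0244e-8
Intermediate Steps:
w(z, r) = 4*z² (w(z, r) = (2*z)² = 4*z²)
g(N, F) = 3*N
B(I) = 16*I² (B(I) = (3*I + I)² = (4*I)² = 16*I²)
R(301)/B(w(-15, 2)) = (196/301)/((16*(4*(-15)²)²)) = (196*(1/301))/((16*(4*225)²)) = 28/(43*((16*900²))) = 28/(43*((16*810000))) = (28/43)/12960000 = (28/43)*(1/12960000) = 7/139320000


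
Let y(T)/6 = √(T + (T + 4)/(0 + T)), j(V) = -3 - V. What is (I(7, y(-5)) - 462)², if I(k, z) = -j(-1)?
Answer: 211600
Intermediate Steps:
y(T) = 6*√(T + (4 + T)/T) (y(T) = 6*√(T + (T + 4)/(0 + T)) = 6*√(T + (4 + T)/T))
I(k, z) = 2 (I(k, z) = -(-3 - 1*(-1)) = -(-3 + 1) = -1*(-2) = 2)
(I(7, y(-5)) - 462)² = (2 - 462)² = (-460)² = 211600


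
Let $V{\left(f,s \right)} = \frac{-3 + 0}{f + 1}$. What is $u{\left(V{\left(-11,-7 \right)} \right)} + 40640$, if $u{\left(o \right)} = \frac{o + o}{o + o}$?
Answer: $40641$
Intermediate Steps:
$V{\left(f,s \right)} = - \frac{3}{1 + f}$
$u{\left(o \right)} = 1$ ($u{\left(o \right)} = \frac{2 o}{2 o} = 2 o \frac{1}{2 o} = 1$)
$u{\left(V{\left(-11,-7 \right)} \right)} + 40640 = 1 + 40640 = 40641$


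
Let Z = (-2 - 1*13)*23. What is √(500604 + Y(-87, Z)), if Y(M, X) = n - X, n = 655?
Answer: 2*√125401 ≈ 708.24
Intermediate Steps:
Z = -345 (Z = (-2 - 13)*23 = -15*23 = -345)
Y(M, X) = 655 - X
√(500604 + Y(-87, Z)) = √(500604 + (655 - 1*(-345))) = √(500604 + (655 + 345)) = √(500604 + 1000) = √501604 = 2*√125401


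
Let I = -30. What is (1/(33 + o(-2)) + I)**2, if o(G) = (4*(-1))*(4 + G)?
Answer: 561001/625 ≈ 897.60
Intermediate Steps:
o(G) = -16 - 4*G (o(G) = -4*(4 + G) = -16 - 4*G)
(1/(33 + o(-2)) + I)**2 = (1/(33 + (-16 - 4*(-2))) - 30)**2 = (1/(33 + (-16 + 8)) - 30)**2 = (1/(33 - 8) - 30)**2 = (1/25 - 30)**2 = (-749/25)**2 = 561001/625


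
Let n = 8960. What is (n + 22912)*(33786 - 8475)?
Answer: 806712192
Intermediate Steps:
(n + 22912)*(33786 - 8475) = (8960 + 22912)*(33786 - 8475) = 31872*25311 = 806712192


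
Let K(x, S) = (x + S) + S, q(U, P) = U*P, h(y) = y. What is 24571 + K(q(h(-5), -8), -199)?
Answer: 24213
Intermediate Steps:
q(U, P) = P*U
K(x, S) = x + 2*S (K(x, S) = (S + x) + S = x + 2*S)
24571 + K(q(h(-5), -8), -199) = 24571 + (-8*(-5) + 2*(-199)) = 24571 + (40 - 398) = 24571 - 358 = 24213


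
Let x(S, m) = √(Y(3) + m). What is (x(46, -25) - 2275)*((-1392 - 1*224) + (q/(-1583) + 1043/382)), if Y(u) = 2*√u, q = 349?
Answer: 2219688254875/604706 - 975687145*√(-25 + 2*√3)/604706 ≈ 3.6707e+6 - 7487.7*I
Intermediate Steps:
x(S, m) = √(m + 2*√3) (x(S, m) = √(2*√3 + m) = √(m + 2*√3))
(x(46, -25) - 2275)*((-1392 - 1*224) + (q/(-1583) + 1043/382)) = (√(-25 + 2*√3) - 2275)*((-1392 - 1*224) + (349/(-1583) + 1043/382)) = (-2275 + √(-25 + 2*√3))*((-1392 - 224) + (349*(-1/1583) + 1043*(1/382))) = (-2275 + √(-25 + 2*√3))*(-1616 + (-349/1583 + 1043/382)) = (-2275 + √(-25 + 2*√3))*(-1616 + 1517751/604706) = (-2275 + √(-25 + 2*√3))*(-975687145/604706) = 2219688254875/604706 - 975687145*√(-25 + 2*√3)/604706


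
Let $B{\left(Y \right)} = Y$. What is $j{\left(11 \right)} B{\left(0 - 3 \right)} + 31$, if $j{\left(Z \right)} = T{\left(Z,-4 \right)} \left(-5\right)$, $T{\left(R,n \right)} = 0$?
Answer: $31$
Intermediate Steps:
$j{\left(Z \right)} = 0$ ($j{\left(Z \right)} = 0 \left(-5\right) = 0$)
$j{\left(11 \right)} B{\left(0 - 3 \right)} + 31 = 0 \left(0 - 3\right) + 31 = 0 \left(-3\right) + 31 = 0 + 31 = 31$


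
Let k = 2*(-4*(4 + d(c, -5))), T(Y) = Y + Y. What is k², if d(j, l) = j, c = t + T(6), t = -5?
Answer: 7744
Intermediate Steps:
T(Y) = 2*Y
c = 7 (c = -5 + 2*6 = -5 + 12 = 7)
k = -88 (k = 2*(-4*(4 + 7)) = 2*(-4*11) = 2*(-44) = -88)
k² = (-88)² = 7744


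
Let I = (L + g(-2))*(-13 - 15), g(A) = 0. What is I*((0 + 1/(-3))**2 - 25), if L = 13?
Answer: 81536/9 ≈ 9059.6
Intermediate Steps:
I = -364 (I = (13 + 0)*(-13 - 15) = 13*(-28) = -364)
I*((0 + 1/(-3))**2 - 25) = -364*((0 + 1/(-3))**2 - 25) = -364*((0 - 1/3)**2 - 25) = -364*((-1/3)**2 - 25) = -364*(1/9 - 25) = -364*(-224/9) = 81536/9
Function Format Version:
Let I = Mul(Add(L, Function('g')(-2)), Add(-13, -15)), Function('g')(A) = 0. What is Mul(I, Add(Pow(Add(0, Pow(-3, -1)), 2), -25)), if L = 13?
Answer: Rational(81536, 9) ≈ 9059.6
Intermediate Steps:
I = -364 (I = Mul(Add(13, 0), Add(-13, -15)) = Mul(13, -28) = -364)
Mul(I, Add(Pow(Add(0, Pow(-3, -1)), 2), -25)) = Mul(-364, Add(Pow(Add(0, Pow(-3, -1)), 2), -25)) = Mul(-364, Add(Pow(Add(0, Rational(-1, 3)), 2), -25)) = Mul(-364, Add(Pow(Rational(-1, 3), 2), -25)) = Mul(-364, Add(Rational(1, 9), -25)) = Mul(-364, Rational(-224, 9)) = Rational(81536, 9)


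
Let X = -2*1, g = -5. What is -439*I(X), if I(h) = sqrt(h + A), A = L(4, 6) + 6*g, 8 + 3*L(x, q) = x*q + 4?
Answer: -878*I*sqrt(57)/3 ≈ -2209.6*I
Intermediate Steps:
L(x, q) = -4/3 + q*x/3 (L(x, q) = -8/3 + (x*q + 4)/3 = -8/3 + (q*x + 4)/3 = -8/3 + (4 + q*x)/3 = -8/3 + (4/3 + q*x/3) = -4/3 + q*x/3)
A = -70/3 (A = (-4/3 + (1/3)*6*4) + 6*(-5) = (-4/3 + 8) - 30 = 20/3 - 30 = -70/3 ≈ -23.333)
X = -2
I(h) = sqrt(-70/3 + h) (I(h) = sqrt(h - 70/3) = sqrt(-70/3 + h))
-439*I(X) = -439*sqrt(-210 + 9*(-2))/3 = -439*sqrt(-210 - 18)/3 = -439*sqrt(-228)/3 = -439*2*I*sqrt(57)/3 = -878*I*sqrt(57)/3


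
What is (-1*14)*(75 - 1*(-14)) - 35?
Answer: -1281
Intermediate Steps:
(-1*14)*(75 - 1*(-14)) - 35 = -14*(75 + 14) - 35 = -14*89 - 35 = -1246 - 35 = -1281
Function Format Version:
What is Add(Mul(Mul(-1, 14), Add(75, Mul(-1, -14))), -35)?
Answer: -1281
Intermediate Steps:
Add(Mul(Mul(-1, 14), Add(75, Mul(-1, -14))), -35) = Add(Mul(-14, Add(75, 14)), -35) = Add(Mul(-14, 89), -35) = Add(-1246, -35) = -1281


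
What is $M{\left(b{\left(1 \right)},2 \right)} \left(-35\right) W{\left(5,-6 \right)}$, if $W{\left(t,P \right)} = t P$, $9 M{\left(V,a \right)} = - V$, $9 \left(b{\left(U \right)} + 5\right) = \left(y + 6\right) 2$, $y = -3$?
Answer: $\frac{4550}{9} \approx 505.56$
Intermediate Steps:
$b{\left(U \right)} = - \frac{13}{3}$ ($b{\left(U \right)} = -5 + \frac{\left(-3 + 6\right) 2}{9} = -5 + \frac{3 \cdot 2}{9} = -5 + \frac{1}{9} \cdot 6 = -5 + \frac{2}{3} = - \frac{13}{3}$)
$M{\left(V,a \right)} = - \frac{V}{9}$ ($M{\left(V,a \right)} = \frac{\left(-1\right) V}{9} = - \frac{V}{9}$)
$W{\left(t,P \right)} = P t$
$M{\left(b{\left(1 \right)},2 \right)} \left(-35\right) W{\left(5,-6 \right)} = \left(- \frac{1}{9}\right) \left(- \frac{13}{3}\right) \left(-35\right) \left(\left(-6\right) 5\right) = \frac{13}{27} \left(-35\right) \left(-30\right) = \left(- \frac{455}{27}\right) \left(-30\right) = \frac{4550}{9}$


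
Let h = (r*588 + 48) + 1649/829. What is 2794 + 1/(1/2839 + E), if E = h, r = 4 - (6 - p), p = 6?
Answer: 15794922285091/5653156740 ≈ 2794.0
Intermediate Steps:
r = 4 (r = 4 - (6 - 1*6) = 4 - (6 - 6) = 4 - 1*0 = 4 + 0 = 4)
h = 1991249/829 (h = (4*588 + 48) + 1649/829 = (2352 + 48) + 1649*(1/829) = 2400 + 1649/829 = 1991249/829 ≈ 2402.0)
E = 1991249/829 ≈ 2402.0
2794 + 1/(1/2839 + E) = 2794 + 1/(1/2839 + 1991249/829) = 2794 + 1/(5653156740/2353531) = 2794 + 2353531/5653156740 = 15794922285091/5653156740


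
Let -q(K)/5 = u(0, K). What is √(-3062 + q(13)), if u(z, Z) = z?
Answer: I*√3062 ≈ 55.335*I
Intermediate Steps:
q(K) = 0 (q(K) = -5*0 = 0)
√(-3062 + q(13)) = √(-3062 + 0) = √(-3062) = I*√3062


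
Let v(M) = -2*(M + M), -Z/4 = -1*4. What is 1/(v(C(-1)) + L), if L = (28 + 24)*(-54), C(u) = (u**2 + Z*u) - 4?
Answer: -1/2732 ≈ -0.00036603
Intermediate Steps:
Z = 16 (Z = -(-4)*4 = -4*(-4) = 16)
C(u) = -4 + u**2 + 16*u (C(u) = (u**2 + 16*u) - 4 = -4 + u**2 + 16*u)
v(M) = -4*M
L = -2808 (L = 52*(-54) = -2808)
1/(v(C(-1)) + L) = 1/(-4*(-4 + (-1)**2 + 16*(-1)) - 2808) = 1/(-4*(-4 + 1 - 16) - 2808) = 1/(-4*(-19) - 2808) = 1/(76 - 2808) = 1/(-2732) = -1/2732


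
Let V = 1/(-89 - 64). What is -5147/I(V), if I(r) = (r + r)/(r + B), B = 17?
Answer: 6691100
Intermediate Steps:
V = -1/153 (V = 1/(-153) = -1/153 ≈ -0.0065359)
I(r) = 2*r/(17 + r) (I(r) = (r + r)/(r + 17) = (2*r)/(17 + r) = 2*r/(17 + r))
-5147/I(V) = -5147/(2*(-1/153)/(17 - 1/153)) = -5147/(2*(-1/153)/(2600/153)) = -5147/(2*(-1/153)*(153/2600)) = -5147/(-1/1300) = -5147*(-1300) = 6691100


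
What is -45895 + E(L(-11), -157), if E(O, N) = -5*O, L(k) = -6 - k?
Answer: -45920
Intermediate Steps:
-45895 + E(L(-11), -157) = -45895 - 5*(-6 - 1*(-11)) = -45895 - 5*(-6 + 11) = -45895 - 5*5 = -45895 - 25 = -45920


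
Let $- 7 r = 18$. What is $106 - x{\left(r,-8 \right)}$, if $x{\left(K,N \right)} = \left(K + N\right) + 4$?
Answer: $\frac{788}{7} \approx 112.57$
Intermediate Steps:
$r = - \frac{18}{7}$ ($r = \left(- \frac{1}{7}\right) 18 = - \frac{18}{7} \approx -2.5714$)
$x{\left(K,N \right)} = 4 + K + N$
$106 - x{\left(r,-8 \right)} = 106 - \left(4 - \frac{18}{7} - 8\right) = 106 - - \frac{46}{7} = 106 + \frac{46}{7} = \frac{788}{7}$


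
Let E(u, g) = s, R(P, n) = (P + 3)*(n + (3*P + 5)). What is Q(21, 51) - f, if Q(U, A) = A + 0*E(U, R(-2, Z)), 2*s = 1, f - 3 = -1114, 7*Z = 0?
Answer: 1162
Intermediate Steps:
Z = 0 (Z = (⅐)*0 = 0)
f = -1111 (f = 3 - 1114 = -1111)
s = ½ (s = (½)*1 = ½ ≈ 0.50000)
R(P, n) = (3 + P)*(5 + n + 3*P) (R(P, n) = (3 + P)*(n + (5 + 3*P)) = (3 + P)*(5 + n + 3*P))
E(u, g) = ½
Q(U, A) = A (Q(U, A) = A + 0*(½) = A + 0 = A)
Q(21, 51) - f = 51 - 1*(-1111) = 51 + 1111 = 1162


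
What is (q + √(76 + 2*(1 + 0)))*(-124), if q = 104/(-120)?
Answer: 1612/15 - 124*√78 ≈ -987.67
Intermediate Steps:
q = -13/15 (q = 104*(-1/120) = -13/15 ≈ -0.86667)
(q + √(76 + 2*(1 + 0)))*(-124) = (-13/15 + √(76 + 2*(1 + 0)))*(-124) = (-13/15 + √(76 + 2*1))*(-124) = (-13/15 + √(76 + 2))*(-124) = (-13/15 + √78)*(-124) = 1612/15 - 124*√78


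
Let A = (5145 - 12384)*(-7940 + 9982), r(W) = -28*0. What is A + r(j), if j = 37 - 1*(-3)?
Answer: -14782038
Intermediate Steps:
j = 40 (j = 37 + 3 = 40)
r(W) = 0
A = -14782038 (A = -7239*2042 = -14782038)
A + r(j) = -14782038 + 0 = -14782038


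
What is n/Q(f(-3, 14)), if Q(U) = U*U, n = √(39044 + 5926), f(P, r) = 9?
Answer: √44970/81 ≈ 2.6180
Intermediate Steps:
n = √44970 ≈ 212.06
Q(U) = U²
n/Q(f(-3, 14)) = √44970/(9²) = √44970/81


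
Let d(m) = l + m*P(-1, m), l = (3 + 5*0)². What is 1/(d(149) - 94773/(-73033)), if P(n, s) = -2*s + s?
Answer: -73033/1620653563 ≈ -4.5064e-5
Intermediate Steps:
P(n, s) = -s
l = 9 (l = (3 + 0)² = 3² = 9)
d(m) = 9 - m² (d(m) = 9 + m*(-m) = 9 - m²)
1/(d(149) - 94773/(-73033)) = 1/((9 - 1*149²) - 94773/(-73033)) = 1/((9 - 1*22201) - 94773*(-1/73033)) = 1/((9 - 22201) + 94773/73033) = 1/(-22192 + 94773/73033) = 1/(-1620653563/73033) = -73033/1620653563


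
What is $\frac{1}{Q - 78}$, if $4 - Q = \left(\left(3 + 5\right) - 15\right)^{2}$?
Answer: $- \frac{1}{123} \approx -0.0081301$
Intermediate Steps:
$Q = -45$ ($Q = 4 - \left(\left(3 + 5\right) - 15\right)^{2} = 4 - \left(8 - 15\right)^{2} = 4 - \left(-7\right)^{2} = 4 - 49 = -45$)
$\frac{1}{Q - 78} = \frac{1}{-45 - 78} = \frac{1}{-123} = - \frac{1}{123}$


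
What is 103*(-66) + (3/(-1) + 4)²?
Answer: -6797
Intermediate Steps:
103*(-66) + (3/(-1) + 4)² = -6798 + (3*(-1) + 4)² = -6798 + (-3 + 4)² = -6798 + 1² = -6798 + 1 = -6797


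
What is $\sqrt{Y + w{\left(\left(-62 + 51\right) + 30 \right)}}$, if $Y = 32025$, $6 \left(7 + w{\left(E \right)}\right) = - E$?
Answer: $\frac{\sqrt{1152534}}{6} \approx 178.93$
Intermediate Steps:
$w{\left(E \right)} = -7 - \frac{E}{6}$ ($w{\left(E \right)} = -7 + \frac{\left(-1\right) E}{6} = -7 - \frac{E}{6}$)
$\sqrt{Y + w{\left(\left(-62 + 51\right) + 30 \right)}} = \sqrt{32025 - \left(7 + \frac{\left(-62 + 51\right) + 30}{6}\right)} = \sqrt{32025 - \left(7 + \frac{-11 + 30}{6}\right)} = \sqrt{32025 - \frac{61}{6}} = \sqrt{\frac{192089}{6}} = \frac{\sqrt{1152534}}{6}$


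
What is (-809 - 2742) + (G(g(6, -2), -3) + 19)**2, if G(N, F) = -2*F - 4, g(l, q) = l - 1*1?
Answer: -3110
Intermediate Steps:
g(l, q) = -1 + l (g(l, q) = l - 1 = -1 + l)
G(N, F) = -4 - 2*F
(-809 - 2742) + (G(g(6, -2), -3) + 19)**2 = (-809 - 2742) + ((-4 - 2*(-3)) + 19)**2 = -3551 + ((-4 + 6) + 19)**2 = -3551 + (2 + 19)**2 = -3551 + 21**2 = -3551 + 441 = -3110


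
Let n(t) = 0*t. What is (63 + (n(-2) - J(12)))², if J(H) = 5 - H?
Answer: 4900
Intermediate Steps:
n(t) = 0
(63 + (n(-2) - J(12)))² = (63 + (0 - (5 - 1*12)))² = (63 + (0 - (5 - 12)))² = (63 + (0 - 1*(-7)))² = (63 + (0 + 7))² = (63 + 7)² = 70² = 4900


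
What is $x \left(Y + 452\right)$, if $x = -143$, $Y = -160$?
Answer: $-41756$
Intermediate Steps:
$x \left(Y + 452\right) = - 143 \left(-160 + 452\right) = \left(-143\right) 292 = -41756$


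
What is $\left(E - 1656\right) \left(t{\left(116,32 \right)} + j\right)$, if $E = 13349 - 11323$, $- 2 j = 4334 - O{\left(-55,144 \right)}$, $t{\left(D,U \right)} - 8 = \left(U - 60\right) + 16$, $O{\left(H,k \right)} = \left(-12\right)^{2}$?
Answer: $-776630$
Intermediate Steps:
$O{\left(H,k \right)} = 144$
$t{\left(D,U \right)} = -36 + U$ ($t{\left(D,U \right)} = 8 + \left(\left(U - 60\right) + 16\right) = 8 + \left(\left(-60 + U\right) + 16\right) = 8 + \left(-44 + U\right) = -36 + U$)
$j = -2095$ ($j = - \frac{4334 - 144}{2} = \left(- \frac{1}{2}\right) 4190 = -2095$)
$E = 2026$ ($E = 13349 - 11323 = 2026$)
$\left(E - 1656\right) \left(t{\left(116,32 \right)} + j\right) = \left(2026 - 1656\right) \left(\left(-36 + 32\right) - 2095\right) = 370 \left(-4 - 2095\right) = 370 \left(-2099\right) = -776630$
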